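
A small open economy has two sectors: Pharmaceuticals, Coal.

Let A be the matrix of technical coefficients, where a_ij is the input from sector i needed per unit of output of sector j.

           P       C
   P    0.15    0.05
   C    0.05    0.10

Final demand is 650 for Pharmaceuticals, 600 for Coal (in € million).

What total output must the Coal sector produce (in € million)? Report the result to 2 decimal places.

I − A =
  [   0.85    -0.05]
  [  -0.05     0.90]
det(I−A) = (0.85)(0.90) − (-0.05)(-0.05) = 0.7625
adj(I−A) = [[0.90, 0.05], [0.05, 0.85]]
(I − A)⁻¹ = adj(I−A) / det(I−A) ≈
  [   1.1803     0.0656]
  [   0.0656     1.1148]
x = (I − A)⁻¹ d = adj(I−A)·d / det(I−A), with det(I−A) = 0.7625:
  x_P = (0.90·650 + 0.05·600) / 0.7625 = 615.00 / 0.7625 ≈ 806.56
  x_C = (0.05·650 + 0.85·600) / 0.7625 = 542.50 / 0.7625 ≈ 711.48

x_C = 711.48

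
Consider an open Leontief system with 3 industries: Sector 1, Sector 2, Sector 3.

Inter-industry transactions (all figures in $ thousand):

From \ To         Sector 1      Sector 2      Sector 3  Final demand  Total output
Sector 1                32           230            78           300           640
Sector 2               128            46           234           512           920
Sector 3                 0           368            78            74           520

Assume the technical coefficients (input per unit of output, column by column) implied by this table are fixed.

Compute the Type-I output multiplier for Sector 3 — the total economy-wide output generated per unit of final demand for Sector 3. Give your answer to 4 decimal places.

m_3 = 2.8895

Technical coefficients a_ij = z_ij / X_j:
  a_11 = 32/640 = 0.05, a_21 = 128/640 = 0.20, a_31 = 0/640 = 0.00
  a_12 = 230/920 = 0.25, a_22 = 46/920 = 0.05, a_32 = 368/920 = 0.40
  a_13 = 78/520 = 0.15, a_23 = 234/520 = 0.45, a_33 = 78/520 = 0.15
I − A =
  [   0.95    -0.25    -0.15]
  [  -0.20     0.95    -0.45]
  [   0.00    -0.40     0.85]
Cofactors of I−A, C_ij = (−1)^(i+j)·(minor ij) (rows/columns in the sector order above):
  C_11 = (0.95)(0.85) − (-0.45)(-0.40) = 0.6275
  C_12 = −[(-0.20)(0.85) − (-0.45)(0.00)] = 0.1700
  C_13 = (-0.20)(-0.40) − (0.95)(0.00) = 0.0800
  C_21 = −[(-0.25)(0.85) − (-0.15)(-0.40)] = 0.2725
  C_22 = (0.95)(0.85) − (-0.15)(0.00) = 0.8075
  C_23 = −[(0.95)(-0.40) − (-0.25)(0.00)] = 0.3800
  C_31 = (-0.25)(-0.45) − (-0.15)(0.95) = 0.2550
  C_32 = −[(0.95)(-0.45) − (-0.15)(-0.20)] = 0.4575
  C_33 = (0.95)(0.95) − (-0.25)(-0.20) = 0.8525
det(I−A) = Σ_j (I−A)_1j·C_1j = (0.95)(0.6275) + (-0.25)(0.1700) + (-0.15)(0.0800) = 0.541625
adj(I−A) = Cᵀ =
  [ 0.6275   0.2725   0.2550]
  [ 0.1700   0.8075   0.4575]
  [ 0.0800   0.3800   0.8525]
(I − A)⁻¹ = adj(I−A) / det(I−A) ≈
  [   1.15855     0.50312     0.47081]
  [   0.31387     1.49088     0.84468]
  [   0.14770     0.70159     1.57397]
The output multiplier for sector j is the column-j sum of the Leontief inverse (I − A)⁻¹ = adj(I−A) / det(I−A).
Column 3 of adj(I−A): (0.2550, 0.4575, 0.8525); det(I−A) = 0.541625.
m_3 = (0.2550 + 0.4575 + 0.8525) / 0.541625 = 1.565 / 0.541625 ≈ 2.8895.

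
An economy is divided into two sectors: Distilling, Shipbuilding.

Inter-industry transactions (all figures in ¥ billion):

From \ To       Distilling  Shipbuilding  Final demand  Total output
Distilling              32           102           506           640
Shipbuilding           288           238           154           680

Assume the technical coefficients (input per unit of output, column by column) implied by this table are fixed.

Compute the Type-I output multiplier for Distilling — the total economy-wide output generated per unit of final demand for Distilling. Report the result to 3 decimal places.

Technical coefficients a_ij = z_ij / X_j:
  a_11 = 32/640 = 0.05, a_21 = 288/640 = 0.45
  a_12 = 102/680 = 0.15, a_22 = 238/680 = 0.35
I − A =
  [   0.95    -0.15]
  [  -0.45     0.65]
det(I−A) = (0.95)(0.65) − (-0.15)(-0.45) = 0.5500
adj(I−A) = [[0.65, 0.15], [0.45, 0.95]]
(I − A)⁻¹ = adj(I−A) / det(I−A) ≈
  [   1.1818     0.2727]
  [   0.8182     1.7273]
The output multiplier for sector j is the column-j sum of the Leontief inverse (I − A)⁻¹ = adj(I−A) / det(I−A).
Column 1 of adj(I−A): (0.65, 0.45); det(I−A) = 0.5500.
m_1 = (0.65 + 0.45) / 0.5500 = 1.10 / 0.5500 = 2.000.

m_1 = 2.000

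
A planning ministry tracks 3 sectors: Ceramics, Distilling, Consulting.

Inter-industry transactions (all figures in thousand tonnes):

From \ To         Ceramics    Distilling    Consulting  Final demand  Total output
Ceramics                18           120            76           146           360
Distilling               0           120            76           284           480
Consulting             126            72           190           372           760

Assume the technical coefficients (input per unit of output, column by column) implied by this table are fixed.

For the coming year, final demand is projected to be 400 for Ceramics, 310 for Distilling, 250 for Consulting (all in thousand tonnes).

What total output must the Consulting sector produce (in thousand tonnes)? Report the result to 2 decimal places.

Technical coefficients a_ij = z_ij / X_j:
  a_11 = 18/360 = 0.05, a_21 = 0/360 = 0.00, a_31 = 126/360 = 0.35
  a_12 = 120/480 = 0.25, a_22 = 120/480 = 0.25, a_32 = 72/480 = 0.15
  a_13 = 76/760 = 0.10, a_23 = 76/760 = 0.10, a_33 = 190/760 = 0.25
I − A =
  [   0.95    -0.25    -0.10]
  [   0.00     0.75    -0.10]
  [  -0.35    -0.15     0.75]
Cofactors of I−A, C_ij = (−1)^(i+j)·(minor ij) (rows/columns in the sector order above):
  C_11 = (0.75)(0.75) − (-0.10)(-0.15) = 0.5475
  C_12 = −[(0.00)(0.75) − (-0.10)(-0.35)] = 0.0350
  C_13 = (0.00)(-0.15) − (0.75)(-0.35) = 0.2625
  C_21 = −[(-0.25)(0.75) − (-0.10)(-0.15)] = 0.2025
  C_22 = (0.95)(0.75) − (-0.10)(-0.35) = 0.6775
  C_23 = −[(0.95)(-0.15) − (-0.25)(-0.35)] = 0.2300
  C_31 = (-0.25)(-0.10) − (-0.10)(0.75) = 0.1000
  C_32 = −[(0.95)(-0.10) − (-0.10)(0.00)] = 0.0950
  C_33 = (0.95)(0.75) − (-0.25)(0.00) = 0.7125
det(I−A) = Σ_j (I−A)_1j·C_1j = (0.95)(0.5475) + (-0.25)(0.0350) + (-0.10)(0.2625) = 0.485125
adj(I−A) = Cᵀ =
  [ 0.5475   0.2025   0.1000]
  [ 0.0350   0.6775   0.0950]
  [ 0.2625   0.2300   0.7125]
(I − A)⁻¹ = adj(I−A) / det(I−A) ≈
  [   1.1286     0.4174     0.2061]
  [   0.0721     1.3965     0.1958]
  [   0.5411     0.4741     1.4687]
x = (I − A)⁻¹ d = adj(I−A)·d / det(I−A), with det(I−A) = 0.485125:
  x_1 = (0.5475·400 + 0.2025·310 + 0.1000·250) / 0.485125 = 306.775 / 0.485125 ≈ 632.36
  x_2 = (0.0350·400 + 0.6775·310 + 0.0950·250) / 0.485125 = 247.775 / 0.485125 ≈ 510.74
  x_3 = (0.2625·400 + 0.2300·310 + 0.7125·250) / 0.485125 = 354.425 / 0.485125 ≈ 730.58

x_3 = 730.58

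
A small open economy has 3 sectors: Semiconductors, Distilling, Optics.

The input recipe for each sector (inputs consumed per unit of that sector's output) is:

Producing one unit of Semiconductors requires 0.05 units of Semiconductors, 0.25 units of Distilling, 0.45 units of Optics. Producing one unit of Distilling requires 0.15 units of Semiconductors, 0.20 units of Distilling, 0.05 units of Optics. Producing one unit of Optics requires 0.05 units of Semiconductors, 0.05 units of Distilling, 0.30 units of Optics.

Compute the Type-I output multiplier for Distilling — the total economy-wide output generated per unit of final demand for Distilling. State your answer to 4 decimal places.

m_D = 1.7969

I − A =
  [   0.95    -0.15    -0.05]
  [  -0.25     0.80    -0.05]
  [  -0.45    -0.05     0.70]
Cofactors of I−A, C_ij = (−1)^(i+j)·(minor ij) (rows/columns in the sector order above):
  C_11 = (0.80)(0.70) − (-0.05)(-0.05) = 0.5575
  C_12 = −[(-0.25)(0.70) − (-0.05)(-0.45)] = 0.1975
  C_13 = (-0.25)(-0.05) − (0.80)(-0.45) = 0.3725
  C_21 = −[(-0.15)(0.70) − (-0.05)(-0.05)] = 0.1075
  C_22 = (0.95)(0.70) − (-0.05)(-0.45) = 0.6425
  C_23 = −[(0.95)(-0.05) − (-0.15)(-0.45)] = 0.1150
  C_31 = (-0.15)(-0.05) − (-0.05)(0.80) = 0.0475
  C_32 = −[(0.95)(-0.05) − (-0.05)(-0.25)] = 0.0600
  C_33 = (0.95)(0.80) − (-0.15)(-0.25) = 0.7225
det(I−A) = Σ_j (I−A)_1j·C_1j = (0.95)(0.5575) + (-0.15)(0.1975) + (-0.05)(0.3725) = 0.481375
adj(I−A) = Cᵀ =
  [ 0.5575   0.1075   0.0475]
  [ 0.1975   0.6425   0.0600]
  [ 0.3725   0.1150   0.7225]
(I − A)⁻¹ = adj(I−A) / det(I−A) ≈
  [   1.15814     0.22332     0.09868]
  [   0.41028     1.33472     0.12464]
  [   0.77382     0.23890     1.50091]
The output multiplier for sector j is the column-j sum of the Leontief inverse (I − A)⁻¹ = adj(I−A) / det(I−A).
Column D of adj(I−A): (0.1075, 0.6425, 0.1150); det(I−A) = 0.481375.
m_D = (0.1075 + 0.6425 + 0.1150) / 0.481375 = 0.865 / 0.481375 ≈ 1.7969.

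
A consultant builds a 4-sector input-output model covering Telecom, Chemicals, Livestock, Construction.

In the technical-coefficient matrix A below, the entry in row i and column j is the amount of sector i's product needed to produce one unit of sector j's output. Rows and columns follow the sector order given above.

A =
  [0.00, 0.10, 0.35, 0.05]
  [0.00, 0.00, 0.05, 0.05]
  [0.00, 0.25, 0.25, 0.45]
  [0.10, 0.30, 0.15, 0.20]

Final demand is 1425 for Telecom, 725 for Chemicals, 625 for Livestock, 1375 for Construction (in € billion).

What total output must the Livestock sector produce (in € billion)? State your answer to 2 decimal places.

I − A =
  [   1.00    -0.10    -0.35    -0.05]
  [   0.00     1.00    -0.05    -0.05]
  [   0.00    -0.25     0.75    -0.45]
  [  -0.10    -0.30    -0.15     0.80]
Compute the cofactors C_ij = (−1)^(i+j)·(3×3 minor ij) of I−A; the adjugate is their transpose:
adj(I−A) = Cᵀ =
  [ 0.502625   0.183625   0.287750   0.204750]
  [ 0.006000   0.513000   0.049000   0.060000]
  [ 0.046250   0.338250   0.779500   0.462500]
  [ 0.073750   0.278750   0.200500   0.737500]
det(I−A) = Σ_j (I−A)_1j·C_1j = (1.00)(0.502625) + (-0.10)(0.006000) + (-0.35)(0.046250) + (-0.05)(0.073750) = 0.48215
(I − A)⁻¹ = adj(I−A) / det(I−A) ≈
  [   1.0425     0.3808     0.5968     0.4247]
  [   0.0124     1.0640     0.1016     0.1244]
  [   0.0959     0.7015     1.6167     0.9592]
  [   0.1530     0.5781     0.4158     1.5296]
x = (I − A)⁻¹ d = adj(I−A)·d / det(I−A), with det(I−A) = 0.48215:
  x_1 = (0.502625·1425 + 0.183625·725 + 0.287750·625 + 0.204750·1375) / 0.48215 = 1310.74375 / 0.48215 ≈ 2718.54
  x_2 = (0.006000·1425 + 0.513000·725 + 0.049000·625 + 0.060000·1375) / 0.48215 = 493.60 / 0.48215 ≈ 1023.75
  x_3 = (0.046250·1425 + 0.338250·725 + 0.779500·625 + 0.462500·1375) / 0.48215 = 1434.2625 / 0.48215 ≈ 2974.72
  x_4 = (0.073750·1425 + 0.278750·725 + 0.200500·625 + 0.737500·1375) / 0.48215 = 1446.5625 / 0.48215 ≈ 3000.23

x_3 = 2974.72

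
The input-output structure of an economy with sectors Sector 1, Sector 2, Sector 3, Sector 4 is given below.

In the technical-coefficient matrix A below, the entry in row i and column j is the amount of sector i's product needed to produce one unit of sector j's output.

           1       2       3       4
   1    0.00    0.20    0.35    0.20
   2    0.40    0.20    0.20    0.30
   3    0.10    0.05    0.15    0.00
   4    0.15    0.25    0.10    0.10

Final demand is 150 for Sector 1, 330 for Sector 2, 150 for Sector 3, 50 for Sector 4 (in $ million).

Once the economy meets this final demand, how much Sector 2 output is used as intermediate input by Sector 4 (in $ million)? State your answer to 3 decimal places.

z_24 = 127.466

I − A =
  [   1.00    -0.20    -0.35    -0.20]
  [  -0.40     0.80    -0.20    -0.30]
  [  -0.10    -0.05     0.85     0.00]
  [  -0.15    -0.25    -0.10     0.90]
Compute the cofactors C_ij = (−1)^(i+j)·(3×3 minor ij) of I−A; the adjugate is their transpose:
adj(I−A) = Cᵀ =
  [ 0.537750   0.212250   0.293750   0.190250]
  [ 0.365250   0.706000   0.353750   0.316500]
  [ 0.084750   0.066500   0.520000   0.041000]
  [ 0.200500   0.238875   0.205000   0.563000]
det(I−A) = Σ_j (I−A)_1j·C_1j = (1.00)(0.537750) + (-0.20)(0.365250) + (-0.35)(0.084750) + (-0.20)(0.200500) = 0.3949375
(I − A)⁻¹ = adj(I−A) / det(I−A) ≈
  [   1.3616     0.5374     0.7438     0.4817]
  [   0.9248     1.7876     0.8957     0.8014]
  [   0.2146     0.1684     1.3167     0.1038]
  [   0.5077     0.6048     0.5191     1.4255]
First solve x = (I − A)⁻¹ d = adj(I−A)·d / det(I−A); in particular x_4 = (0.200500·150 + 0.238875·330 + 0.205000·150 + 0.563000·50) / 0.3949375 = 167.80375 / 0.3949375 ≈ 424.88685.
Intermediate flow from 2 to 4: z_24 = a_24 · x_4 = 0.30 × 167.80375 / 0.3949375 = 50.341125 / 0.3949375 ≈ 127.466.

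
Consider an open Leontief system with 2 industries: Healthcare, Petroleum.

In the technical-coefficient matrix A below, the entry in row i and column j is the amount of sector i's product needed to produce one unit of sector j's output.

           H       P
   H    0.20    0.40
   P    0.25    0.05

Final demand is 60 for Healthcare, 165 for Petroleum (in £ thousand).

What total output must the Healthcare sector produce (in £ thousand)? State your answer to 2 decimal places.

x_H = 186.36

I − A =
  [   0.80    -0.40]
  [  -0.25     0.95]
det(I−A) = (0.80)(0.95) − (-0.40)(-0.25) = 0.6600
adj(I−A) = [[0.95, 0.40], [0.25, 0.80]]
(I − A)⁻¹ = adj(I−A) / det(I−A) ≈
  [   1.4394     0.6061]
  [   0.3788     1.2121]
x = (I − A)⁻¹ d = adj(I−A)·d / det(I−A), with det(I−A) = 0.6600:
  x_H = (0.95·60 + 0.40·165) / 0.6600 = 123.00 / 0.6600 ≈ 186.36
  x_P = (0.25·60 + 0.80·165) / 0.6600 = 147.00 / 0.6600 ≈ 222.73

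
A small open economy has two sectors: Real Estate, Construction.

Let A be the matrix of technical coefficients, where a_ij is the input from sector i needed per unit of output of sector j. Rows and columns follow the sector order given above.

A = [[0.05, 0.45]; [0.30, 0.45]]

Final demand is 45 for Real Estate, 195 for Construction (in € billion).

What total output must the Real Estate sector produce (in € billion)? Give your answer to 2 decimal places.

I − A =
  [   0.95    -0.45]
  [  -0.30     0.55]
det(I−A) = (0.95)(0.55) − (-0.45)(-0.30) = 0.3875
adj(I−A) = [[0.55, 0.45], [0.30, 0.95]]
(I − A)⁻¹ = adj(I−A) / det(I−A) ≈
  [   1.4194     1.1613]
  [   0.7742     2.4516]
x = (I − A)⁻¹ d = adj(I−A)·d / det(I−A), with det(I−A) = 0.3875:
  x_1 = (0.55·45 + 0.45·195) / 0.3875 = 112.50 / 0.3875 ≈ 290.32
  x_2 = (0.30·45 + 0.95·195) / 0.3875 = 198.75 / 0.3875 ≈ 512.90

x_1 = 290.32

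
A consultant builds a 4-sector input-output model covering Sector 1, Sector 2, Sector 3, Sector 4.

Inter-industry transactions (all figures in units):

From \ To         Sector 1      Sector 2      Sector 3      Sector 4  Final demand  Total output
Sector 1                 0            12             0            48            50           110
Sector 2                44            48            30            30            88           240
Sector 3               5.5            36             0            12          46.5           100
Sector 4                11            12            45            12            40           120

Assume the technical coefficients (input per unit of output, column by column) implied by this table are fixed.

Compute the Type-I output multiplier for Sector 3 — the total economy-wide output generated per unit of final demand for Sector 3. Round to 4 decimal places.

m_3 = 3.0324

Technical coefficients a_ij = z_ij / X_j:
  a_11 = 0/110 = 0.00, a_21 = 44/110 = 0.40, a_31 = 5.5/110 = 0.05, a_41 = 11/110 = 0.10
  a_12 = 12/240 = 0.05, a_22 = 48/240 = 0.20, a_32 = 36/240 = 0.15, a_42 = 12/240 = 0.05
  a_13 = 0/100 = 0.00, a_23 = 30/100 = 0.30, a_33 = 0/100 = 0.00, a_43 = 45/100 = 0.45
  a_14 = 48/120 = 0.40, a_24 = 30/120 = 0.25, a_34 = 12/120 = 0.10, a_44 = 12/120 = 0.10
I − A =
  [   1.00    -0.05     0.00    -0.40]
  [  -0.40     0.80    -0.30    -0.25]
  [  -0.05    -0.15     1.00    -0.10]
  [  -0.10    -0.05    -0.45     0.90]
Compute the cofactors C_ij = (−1)^(i+j)·(3×3 minor ij) of I−A; the adjugate is their transpose:
adj(I−A) = Cᵀ =
  [ 0.612625   0.089750   0.169125   0.316000]
  [ 0.389125   0.806000   0.442500   0.446000]
  [ 0.103125   0.137750   0.648250   0.156125]
  [ 0.141250   0.123625   0.367500   0.734250]
det(I−A) = Σ_j (I−A)_1j·C_1j = (1.00)(0.612625) + (-0.05)(0.389125) + (0.00)(0.103125) + (-0.40)(0.141250) = 0.53666875
(I − A)⁻¹ = adj(I−A) / det(I−A) ≈
  [   1.14153     0.16724     0.31514     0.58882]
  [   0.72507     1.50186     0.82453     0.83105]
  [   0.19216     0.25668     1.20791     0.29092]
  [   0.26320     0.23036     0.68478     1.36816]
The output multiplier for sector j is the column-j sum of the Leontief inverse (I − A)⁻¹ = adj(I−A) / det(I−A).
Column 3 of adj(I−A): (0.169125, 0.442500, 0.648250, 0.367500); det(I−A) = 0.53666875.
m_3 = (0.169125 + 0.442500 + 0.648250 + 0.367500) / 0.53666875 = 1.627375 / 0.53666875 ≈ 3.0324.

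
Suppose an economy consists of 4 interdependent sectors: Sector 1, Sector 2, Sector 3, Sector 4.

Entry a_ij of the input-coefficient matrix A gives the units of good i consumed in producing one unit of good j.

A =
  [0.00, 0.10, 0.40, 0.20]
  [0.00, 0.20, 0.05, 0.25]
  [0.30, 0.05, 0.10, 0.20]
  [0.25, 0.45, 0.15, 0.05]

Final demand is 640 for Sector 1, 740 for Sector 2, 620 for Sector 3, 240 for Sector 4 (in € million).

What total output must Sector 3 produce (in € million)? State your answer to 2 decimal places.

x_3 = 1800.31

I − A =
  [   1.00    -0.10    -0.40    -0.20]
  [   0.00     0.80    -0.05    -0.25]
  [  -0.30    -0.05     0.90    -0.20]
  [  -0.25    -0.45    -0.15     0.95]
Compute the cofactors C_ij = (−1)^(i+j)·(3×3 minor ij) of I−A; the adjugate is their transpose:
adj(I−A) = Cᵀ =
  [ 0.550000   0.220000   0.296000   0.236000]
  [ 0.084250   0.637000   0.107500   0.208000]
  [ 0.237375   0.195500   0.601250   0.228000]
  [ 0.222125   0.390500   0.223750   0.620000]
det(I−A) = Σ_j (I−A)_1j·C_1j = (1.00)(0.550000) + (-0.10)(0.084250) + (-0.40)(0.237375) + (-0.20)(0.222125) = 0.4022
(I − A)⁻¹ = adj(I−A) / det(I−A) ≈
  [   1.3675     0.5470     0.7360     0.5868]
  [   0.2095     1.5838     0.2673     0.5172]
  [   0.5902     0.4861     1.4949     0.5669]
  [   0.5523     0.9709     0.5563     1.5415]
x = (I − A)⁻¹ d = adj(I−A)·d / det(I−A), with det(I−A) = 0.4022:
  x_1 = (0.550000·640 + 0.220000·740 + 0.296000·620 + 0.236000·240) / 0.4022 = 754.96 / 0.4022 ≈ 1877.08
  x_2 = (0.084250·640 + 0.637000·740 + 0.107500·620 + 0.208000·240) / 0.4022 = 641.87 / 0.4022 ≈ 1595.90
  x_3 = (0.237375·640 + 0.195500·740 + 0.601250·620 + 0.228000·240) / 0.4022 = 724.085 / 0.4022 ≈ 1800.31
  x_4 = (0.222125·640 + 0.390500·740 + 0.223750·620 + 0.620000·240) / 0.4022 = 718.655 / 0.4022 ≈ 1786.81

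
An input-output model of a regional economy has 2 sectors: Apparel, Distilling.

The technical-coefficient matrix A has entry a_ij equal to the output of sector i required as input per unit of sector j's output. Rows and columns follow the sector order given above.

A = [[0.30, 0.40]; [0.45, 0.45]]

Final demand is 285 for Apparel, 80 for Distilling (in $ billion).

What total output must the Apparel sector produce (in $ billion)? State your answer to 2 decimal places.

I − A =
  [   0.70    -0.40]
  [  -0.45     0.55]
det(I−A) = (0.70)(0.55) − (-0.40)(-0.45) = 0.2050
adj(I−A) = [[0.55, 0.40], [0.45, 0.70]]
(I − A)⁻¹ = adj(I−A) / det(I−A) ≈
  [   2.6829     1.9512]
  [   2.1951     3.4146]
x = (I − A)⁻¹ d = adj(I−A)·d / det(I−A), with det(I−A) = 0.2050:
  x_1 = (0.55·285 + 0.40·80) / 0.2050 = 188.75 / 0.2050 ≈ 920.73
  x_2 = (0.45·285 + 0.70·80) / 0.2050 = 184.25 / 0.2050 ≈ 898.78

x_1 = 920.73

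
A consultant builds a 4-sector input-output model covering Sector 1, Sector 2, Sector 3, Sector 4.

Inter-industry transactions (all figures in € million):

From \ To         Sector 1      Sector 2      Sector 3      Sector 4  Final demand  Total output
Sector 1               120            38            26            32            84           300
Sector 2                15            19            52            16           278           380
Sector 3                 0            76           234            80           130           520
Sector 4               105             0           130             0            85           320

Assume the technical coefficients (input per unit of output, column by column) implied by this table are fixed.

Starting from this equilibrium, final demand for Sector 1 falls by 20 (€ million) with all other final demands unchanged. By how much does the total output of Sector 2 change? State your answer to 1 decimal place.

Δx_2 = -3.6

Technical coefficients a_ij = z_ij / X_j:
  a_11 = 120/300 = 0.40, a_21 = 15/300 = 0.05, a_31 = 0/300 = 0.00, a_41 = 105/300 = 0.35
  a_12 = 38/380 = 0.10, a_22 = 19/380 = 0.05, a_32 = 76/380 = 0.20, a_42 = 0/380 = 0.00
  a_13 = 26/520 = 0.05, a_23 = 52/520 = 0.10, a_33 = 234/520 = 0.45, a_43 = 130/520 = 0.25
  a_14 = 32/320 = 0.10, a_24 = 16/320 = 0.05, a_34 = 80/320 = 0.25, a_44 = 0/320 = 0.00
I − A =
  [   0.60    -0.10    -0.05    -0.10]
  [  -0.05     0.95    -0.10    -0.05]
  [   0.00    -0.20     0.55    -0.25]
  [  -0.35     0.00    -0.25     1.00]
Compute the cofactors C_ij = (−1)^(i+j)·(3×3 minor ij) of I−A; the adjugate is their transpose:
adj(I−A) = Cᵀ =
  [ 0.440625   0.063750   0.082500   0.067875]
  [ 0.042750   0.268875   0.068625   0.034875]
  [ 0.096625   0.121750   0.530000   0.148250]
  [ 0.178375   0.052750   0.161375   0.298250]
det(I−A) = Σ_j (I−A)_1j·C_1j = (0.60)(0.440625) + (-0.10)(0.042750) + (-0.05)(0.096625) + (-0.10)(0.178375) = 0.23743125
(I − A)⁻¹ = adj(I−A) / det(I−A) ≈
  [   1.8558     0.2685     0.3475     0.2859]
  [   0.1801     1.1324     0.2890     0.1469]
  [   0.4070     0.5128     2.2322     0.6244]
  [   0.7513     0.2222     0.6797     1.2562]
Δx = (I − A)⁻¹ Δd with Δd having -20 in the Sector 1 component and 0 elsewhere.
So Δx_2 = L_21 · (-20), where L_21 = adj(I−A)_21 / det(I−A) = 0.042750 / 0.23743125.
Δx_2 = 0.042750 × (-20) / 0.23743125 = -0.855 / 0.23743125 ≈ -3.6.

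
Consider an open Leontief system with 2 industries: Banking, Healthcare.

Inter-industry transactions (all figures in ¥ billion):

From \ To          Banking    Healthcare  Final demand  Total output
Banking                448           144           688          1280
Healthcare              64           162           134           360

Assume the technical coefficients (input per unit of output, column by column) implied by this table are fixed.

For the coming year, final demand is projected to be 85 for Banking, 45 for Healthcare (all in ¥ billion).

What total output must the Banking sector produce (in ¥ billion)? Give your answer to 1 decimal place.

x_B = 191.9

Technical coefficients a_ij = z_ij / X_j:
  a_BB = 448/1280 = 0.35, a_HB = 64/1280 = 0.05
  a_BH = 144/360 = 0.40, a_HH = 162/360 = 0.45
I − A =
  [   0.65    -0.40]
  [  -0.05     0.55]
det(I−A) = (0.65)(0.55) − (-0.40)(-0.05) = 0.3375
adj(I−A) = [[0.55, 0.40], [0.05, 0.65]]
(I − A)⁻¹ = adj(I−A) / det(I−A) ≈
  [   1.6296     1.1852]
  [   0.1481     1.9259]
x = (I − A)⁻¹ d = adj(I−A)·d / det(I−A), with det(I−A) = 0.3375:
  x_B = (0.55·85 + 0.40·45) / 0.3375 = 64.75 / 0.3375 ≈ 191.9
  x_H = (0.05·85 + 0.65·45) / 0.3375 = 33.50 / 0.3375 ≈ 99.3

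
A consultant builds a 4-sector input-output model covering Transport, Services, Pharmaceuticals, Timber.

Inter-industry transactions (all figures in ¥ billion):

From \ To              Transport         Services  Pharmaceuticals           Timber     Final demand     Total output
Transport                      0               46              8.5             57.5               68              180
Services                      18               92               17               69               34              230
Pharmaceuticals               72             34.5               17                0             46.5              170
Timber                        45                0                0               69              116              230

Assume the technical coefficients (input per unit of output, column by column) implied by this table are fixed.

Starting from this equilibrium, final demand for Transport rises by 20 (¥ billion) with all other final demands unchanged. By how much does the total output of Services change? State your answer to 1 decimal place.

Technical coefficients a_ij = z_ij / X_j:
  a_11 = 0/180 = 0.00, a_21 = 18/180 = 0.10, a_31 = 72/180 = 0.40, a_41 = 45/180 = 0.25
  a_12 = 46/230 = 0.20, a_22 = 92/230 = 0.40, a_32 = 34.5/230 = 0.15, a_42 = 0/230 = 0.00
  a_13 = 8.5/170 = 0.05, a_23 = 17/170 = 0.10, a_33 = 17/170 = 0.10, a_43 = 0/170 = 0.00
  a_14 = 57.5/230 = 0.25, a_24 = 69/230 = 0.30, a_34 = 0/230 = 0.00, a_44 = 69/230 = 0.30
I − A =
  [   1.00    -0.20    -0.05    -0.25]
  [  -0.10     0.60    -0.10    -0.30]
  [  -0.40    -0.15     0.90     0.00]
  [  -0.25     0.00     0.00     0.70]
Compute the cofactors C_ij = (−1)^(i+j)·(3×3 minor ij) of I−A; the adjugate is their transpose:
adj(I−A) = Cᵀ =
  [ 0.367500   0.131250   0.035000   0.187500]
  [ 0.158500   0.559750   0.071000   0.296500]
  [ 0.189750   0.151625   0.353500   0.132750]
  [ 0.131250   0.046875   0.012500   0.486250]
det(I−A) = Σ_j (I−A)_1j·C_1j = (1.00)(0.367500) + (-0.20)(0.158500) + (-0.05)(0.189750) + (-0.25)(0.131250) = 0.2935
(I − A)⁻¹ = adj(I−A) / det(I−A) ≈
  [   1.2521     0.4472     0.1193     0.6388]
  [   0.5400     1.9072     0.2419     1.0102]
  [   0.6465     0.5166     1.2044     0.4523]
  [   0.4472     0.1597     0.0426     1.6567]
Δx = (I − A)⁻¹ Δd with Δd having +20 in the Transport component and 0 elsewhere.
So Δx_2 = L_21 · (+20), where L_21 = adj(I−A)_21 / det(I−A) = 0.158500 / 0.2935.
Δx_2 = 0.158500 × (+20) / 0.2935 = 3.17 / 0.2935 ≈ 10.8.

Δx_2 = 10.8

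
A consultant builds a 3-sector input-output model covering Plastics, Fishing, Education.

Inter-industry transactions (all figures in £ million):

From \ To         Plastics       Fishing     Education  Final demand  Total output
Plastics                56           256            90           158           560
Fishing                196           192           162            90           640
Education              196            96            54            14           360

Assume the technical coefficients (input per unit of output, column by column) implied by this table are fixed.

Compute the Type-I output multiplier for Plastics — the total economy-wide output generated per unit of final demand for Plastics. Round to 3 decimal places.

Technical coefficients a_ij = z_ij / X_j:
  a_11 = 56/560 = 0.10, a_21 = 196/560 = 0.35, a_31 = 196/560 = 0.35
  a_12 = 256/640 = 0.40, a_22 = 192/640 = 0.30, a_32 = 96/640 = 0.15
  a_13 = 90/360 = 0.25, a_23 = 162/360 = 0.45, a_33 = 54/360 = 0.15
I − A =
  [   0.90    -0.40    -0.25]
  [  -0.35     0.70    -0.45]
  [  -0.35    -0.15     0.85]
Cofactors of I−A, C_ij = (−1)^(i+j)·(minor ij) (rows/columns in the sector order above):
  C_11 = (0.70)(0.85) − (-0.45)(-0.15) = 0.5275
  C_12 = −[(-0.35)(0.85) − (-0.45)(-0.35)] = 0.4550
  C_13 = (-0.35)(-0.15) − (0.70)(-0.35) = 0.2975
  C_21 = −[(-0.40)(0.85) − (-0.25)(-0.15)] = 0.3775
  C_22 = (0.90)(0.85) − (-0.25)(-0.35) = 0.6775
  C_23 = −[(0.90)(-0.15) − (-0.40)(-0.35)] = 0.2750
  C_31 = (-0.40)(-0.45) − (-0.25)(0.70) = 0.3550
  C_32 = −[(0.90)(-0.45) − (-0.25)(-0.35)] = 0.4925
  C_33 = (0.90)(0.70) − (-0.40)(-0.35) = 0.4900
det(I−A) = Σ_j (I−A)_1j·C_1j = (0.90)(0.5275) + (-0.40)(0.4550) + (-0.25)(0.2975) = 0.218375
adj(I−A) = Cᵀ =
  [ 0.5275   0.3775   0.3550]
  [ 0.4550   0.6775   0.4925]
  [ 0.2975   0.2750   0.4900]
(I − A)⁻¹ = adj(I−A) / det(I−A) ≈
  [   2.4156     1.7287     1.6256]
  [   2.0836     3.1025     2.2553]
  [   1.3623     1.2593     2.2438]
The output multiplier for sector j is the column-j sum of the Leontief inverse (I − A)⁻¹ = adj(I−A) / det(I−A).
Column 1 of adj(I−A): (0.5275, 0.4550, 0.2975); det(I−A) = 0.218375.
m_1 = (0.5275 + 0.4550 + 0.2975) / 0.218375 = 1.28 / 0.218375 ≈ 5.861.

m_1 = 5.861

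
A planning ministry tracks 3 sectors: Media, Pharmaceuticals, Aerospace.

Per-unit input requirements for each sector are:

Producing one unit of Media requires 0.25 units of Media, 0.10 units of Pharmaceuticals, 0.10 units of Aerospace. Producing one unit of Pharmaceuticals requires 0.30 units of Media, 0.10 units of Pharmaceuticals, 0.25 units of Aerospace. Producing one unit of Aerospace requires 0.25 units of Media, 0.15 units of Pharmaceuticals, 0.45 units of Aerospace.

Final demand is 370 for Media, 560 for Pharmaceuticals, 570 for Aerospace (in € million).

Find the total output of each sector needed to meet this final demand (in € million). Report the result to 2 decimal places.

I − A =
  [   0.75    -0.30    -0.25]
  [  -0.10     0.90    -0.15]
  [  -0.10    -0.25     0.55]
Cofactors of I−A, C_ij = (−1)^(i+j)·(minor ij) (rows/columns in the sector order above):
  C_11 = (0.90)(0.55) − (-0.15)(-0.25) = 0.4575
  C_12 = −[(-0.10)(0.55) − (-0.15)(-0.10)] = 0.0700
  C_13 = (-0.10)(-0.25) − (0.90)(-0.10) = 0.1150
  C_21 = −[(-0.30)(0.55) − (-0.25)(-0.25)] = 0.2275
  C_22 = (0.75)(0.55) − (-0.25)(-0.10) = 0.3875
  C_23 = −[(0.75)(-0.25) − (-0.30)(-0.10)] = 0.2175
  C_31 = (-0.30)(-0.15) − (-0.25)(0.90) = 0.2700
  C_32 = −[(0.75)(-0.15) − (-0.25)(-0.10)] = 0.1375
  C_33 = (0.75)(0.90) − (-0.30)(-0.10) = 0.6450
det(I−A) = Σ_j (I−A)_1j·C_1j = (0.75)(0.4575) + (-0.30)(0.0700) + (-0.25)(0.1150) = 0.293375
adj(I−A) = Cᵀ =
  [ 0.4575   0.2275   0.2700]
  [ 0.0700   0.3875   0.1375]
  [ 0.1150   0.2175   0.6450]
(I − A)⁻¹ = adj(I−A) / det(I−A) ≈
  [   1.5594     0.7755     0.9203]
  [   0.2386     1.3208     0.4687]
  [   0.3920     0.7414     2.1986]
x = (I − A)⁻¹ d = adj(I−A)·d / det(I−A), with det(I−A) = 0.293375:
  x_M = (0.4575·370 + 0.2275·560 + 0.2700·570) / 0.293375 = 450.575 / 0.293375 ≈ 1535.83
  x_P = (0.0700·370 + 0.3875·560 + 0.1375·570) / 0.293375 = 321.275 / 0.293375 ≈ 1095.10
  x_A = (0.1150·370 + 0.2175·560 + 0.6450·570) / 0.293375 = 532.00 / 0.293375 ≈ 1813.38

x_M = 1535.83, x_P = 1095.10, x_A = 1813.38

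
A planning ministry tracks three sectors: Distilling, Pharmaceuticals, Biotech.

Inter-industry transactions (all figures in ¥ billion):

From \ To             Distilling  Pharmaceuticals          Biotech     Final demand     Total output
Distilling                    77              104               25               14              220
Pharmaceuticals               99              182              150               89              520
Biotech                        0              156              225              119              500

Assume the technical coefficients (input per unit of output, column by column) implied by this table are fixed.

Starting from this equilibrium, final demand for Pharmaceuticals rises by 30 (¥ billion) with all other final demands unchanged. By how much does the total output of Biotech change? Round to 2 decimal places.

Δx_3 = 49.73

Technical coefficients a_ij = z_ij / X_j:
  a_11 = 77/220 = 0.35, a_21 = 99/220 = 0.45, a_31 = 0/220 = 0.00
  a_12 = 104/520 = 0.20, a_22 = 182/520 = 0.35, a_32 = 156/520 = 0.30
  a_13 = 25/500 = 0.05, a_23 = 150/500 = 0.30, a_33 = 225/500 = 0.45
I − A =
  [   0.65    -0.20    -0.05]
  [  -0.45     0.65    -0.30]
  [   0.00    -0.30     0.55]
Cofactors of I−A, C_ij = (−1)^(i+j)·(minor ij) (rows/columns in the sector order above):
  C_11 = (0.65)(0.55) − (-0.30)(-0.30) = 0.2675
  C_12 = −[(-0.45)(0.55) − (-0.30)(0.00)] = 0.2475
  C_13 = (-0.45)(-0.30) − (0.65)(0.00) = 0.1350
  C_21 = −[(-0.20)(0.55) − (-0.05)(-0.30)] = 0.1250
  C_22 = (0.65)(0.55) − (-0.05)(0.00) = 0.3575
  C_23 = −[(0.65)(-0.30) − (-0.20)(0.00)] = 0.1950
  C_31 = (-0.20)(-0.30) − (-0.05)(0.65) = 0.0925
  C_32 = −[(0.65)(-0.30) − (-0.05)(-0.45)] = 0.2175
  C_33 = (0.65)(0.65) − (-0.20)(-0.45) = 0.3325
det(I−A) = Σ_j (I−A)_1j·C_1j = (0.65)(0.2675) + (-0.20)(0.2475) + (-0.05)(0.1350) = 0.117625
adj(I−A) = Cᵀ =
  [ 0.2675   0.1250   0.0925]
  [ 0.2475   0.3575   0.2175]
  [ 0.1350   0.1950   0.3325]
(I − A)⁻¹ = adj(I−A) / det(I−A) ≈
  [   2.2742     1.0627     0.7864]
  [   2.1041     3.0393     1.8491]
  [   1.1477     1.6578     2.8268]
Δx = (I − A)⁻¹ Δd with Δd having +30 in the Pharmaceuticals component and 0 elsewhere.
So Δx_3 = L_32 · (+30), where L_32 = adj(I−A)_32 / det(I−A) = 0.1950 / 0.117625.
Δx_3 = 0.1950 × (+30) / 0.117625 = 5.85 / 0.117625 ≈ 49.73.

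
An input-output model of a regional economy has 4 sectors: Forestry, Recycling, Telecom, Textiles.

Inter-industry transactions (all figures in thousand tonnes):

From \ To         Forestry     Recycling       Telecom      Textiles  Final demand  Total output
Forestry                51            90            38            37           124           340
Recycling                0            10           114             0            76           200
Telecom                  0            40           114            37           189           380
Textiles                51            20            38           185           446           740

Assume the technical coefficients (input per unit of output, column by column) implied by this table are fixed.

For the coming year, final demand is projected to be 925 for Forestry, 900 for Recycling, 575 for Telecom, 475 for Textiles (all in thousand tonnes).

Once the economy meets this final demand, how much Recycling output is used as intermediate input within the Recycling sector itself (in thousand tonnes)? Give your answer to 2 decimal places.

z_22 = 68.06

Technical coefficients a_ij = z_ij / X_j:
  a_11 = 51/340 = 0.15, a_21 = 0/340 = 0.00, a_31 = 0/340 = 0.00, a_41 = 51/340 = 0.15
  a_12 = 90/200 = 0.45, a_22 = 10/200 = 0.05, a_32 = 40/200 = 0.20, a_42 = 20/200 = 0.10
  a_13 = 38/380 = 0.10, a_23 = 114/380 = 0.30, a_33 = 114/380 = 0.30, a_43 = 38/380 = 0.10
  a_14 = 37/740 = 0.05, a_24 = 0/740 = 0.00, a_34 = 37/740 = 0.05, a_44 = 185/740 = 0.25
I − A =
  [   0.85    -0.45    -0.10    -0.05]
  [   0.00     0.95    -0.30     0.00]
  [   0.00    -0.20     0.70    -0.05]
  [  -0.15    -0.10    -0.10     0.75]
Compute the cofactors C_ij = (−1)^(i+j)·(3×3 minor ij) of I−A; the adjugate is their transpose:
adj(I−A) = Cᵀ =
  [ 0.447500   0.254000   0.178750   0.041750]
  [ 0.002250   0.436000   0.189000   0.012750]
  [ 0.007125   0.133625   0.598500   0.040375]
  [ 0.090750   0.126750   0.140750   0.514250]
det(I−A) = Σ_j (I−A)_1j·C_1j = (0.85)(0.447500) + (-0.45)(0.002250) + (-0.10)(0.007125) + (-0.05)(0.090750) = 0.3741125
(I − A)⁻¹ = adj(I−A) / det(I−A) ≈
  [   1.1962     0.6789     0.4778     0.1116]
  [   0.0060     1.1654     0.5052     0.0341]
  [   0.0190     0.3572     1.5998     0.1079]
  [   0.2426     0.3388     0.3762     1.3746]
First solve x = (I − A)⁻¹ d = adj(I−A)·d / det(I−A); in particular x_2 = (0.002250·925 + 0.436000·900 + 0.189000·575 + 0.012750·475) / 0.3741125 = 509.2125 / 0.3741125 ≈ 1361.1213.
Intermediate flow from 2 to 2: z_22 = a_22 · x_2 = 0.05 × 509.2125 / 0.3741125 = 25.460625 / 0.3741125 ≈ 68.06.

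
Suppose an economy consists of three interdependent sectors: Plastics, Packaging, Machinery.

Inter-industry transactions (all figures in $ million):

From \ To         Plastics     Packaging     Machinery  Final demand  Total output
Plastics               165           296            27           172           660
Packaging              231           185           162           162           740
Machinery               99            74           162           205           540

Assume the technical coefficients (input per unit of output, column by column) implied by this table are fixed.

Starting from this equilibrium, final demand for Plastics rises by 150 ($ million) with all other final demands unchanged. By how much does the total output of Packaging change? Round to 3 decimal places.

Δx_2 = 175.492

Technical coefficients a_ij = z_ij / X_j:
  a_11 = 165/660 = 0.25, a_21 = 231/660 = 0.35, a_31 = 99/660 = 0.15
  a_12 = 296/740 = 0.40, a_22 = 185/740 = 0.25, a_32 = 74/740 = 0.10
  a_13 = 27/540 = 0.05, a_23 = 162/540 = 0.30, a_33 = 162/540 = 0.30
I − A =
  [   0.75    -0.40    -0.05]
  [  -0.35     0.75    -0.30]
  [  -0.15    -0.10     0.70]
Cofactors of I−A, C_ij = (−1)^(i+j)·(minor ij) (rows/columns in the sector order above):
  C_11 = (0.75)(0.70) − (-0.30)(-0.10) = 0.4950
  C_12 = −[(-0.35)(0.70) − (-0.30)(-0.15)] = 0.2900
  C_13 = (-0.35)(-0.10) − (0.75)(-0.15) = 0.1475
  C_21 = −[(-0.40)(0.70) − (-0.05)(-0.10)] = 0.2850
  C_22 = (0.75)(0.70) − (-0.05)(-0.15) = 0.5175
  C_23 = −[(0.75)(-0.10) − (-0.40)(-0.15)] = 0.1350
  C_31 = (-0.40)(-0.30) − (-0.05)(0.75) = 0.1575
  C_32 = −[(0.75)(-0.30) − (-0.05)(-0.35)] = 0.2425
  C_33 = (0.75)(0.75) − (-0.40)(-0.35) = 0.4225
det(I−A) = Σ_j (I−A)_1j·C_1j = (0.75)(0.4950) + (-0.40)(0.2900) + (-0.05)(0.1475) = 0.247875
adj(I−A) = Cᵀ =
  [ 0.4950   0.2850   0.1575]
  [ 0.2900   0.5175   0.2425]
  [ 0.1475   0.1350   0.4225]
(I − A)⁻¹ = adj(I−A) / det(I−A) ≈
  [   1.9970     1.1498     0.6354]
  [   1.1699     2.0877     0.9783]
  [   0.5951     0.5446     1.7045]
Δx = (I − A)⁻¹ Δd with Δd having +150 in the Plastics component and 0 elsewhere.
So Δx_2 = L_21 · (+150), where L_21 = adj(I−A)_21 / det(I−A) = 0.2900 / 0.247875.
Δx_2 = 0.2900 × (+150) / 0.247875 = 43.50 / 0.247875 ≈ 175.492.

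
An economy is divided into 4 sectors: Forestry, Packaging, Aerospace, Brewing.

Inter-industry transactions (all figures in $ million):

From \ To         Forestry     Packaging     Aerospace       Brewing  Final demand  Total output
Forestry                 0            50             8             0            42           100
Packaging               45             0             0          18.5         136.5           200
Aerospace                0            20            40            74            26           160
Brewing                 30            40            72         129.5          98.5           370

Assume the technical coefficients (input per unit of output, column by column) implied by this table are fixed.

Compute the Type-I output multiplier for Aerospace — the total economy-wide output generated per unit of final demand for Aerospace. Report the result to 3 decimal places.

Technical coefficients a_ij = z_ij / X_j:
  a_11 = 0/100 = 0.00, a_21 = 45/100 = 0.45, a_31 = 0/100 = 0.00, a_41 = 30/100 = 0.30
  a_12 = 50/200 = 0.25, a_22 = 0/200 = 0.00, a_32 = 20/200 = 0.10, a_42 = 40/200 = 0.20
  a_13 = 8/160 = 0.05, a_23 = 0/160 = 0.00, a_33 = 40/160 = 0.25, a_43 = 72/160 = 0.45
  a_14 = 0/370 = 0.00, a_24 = 18.5/370 = 0.05, a_34 = 74/370 = 0.20, a_44 = 129.5/370 = 0.35
I − A =
  [   1.00    -0.25    -0.05     0.00]
  [  -0.45     1.00     0.00    -0.05]
  [   0.00    -0.10     0.75    -0.20]
  [  -0.30    -0.20    -0.45     0.65]
Compute the cofactors C_ij = (−1)^(i+j)·(3×3 minor ij) of I−A; the adjugate is their transpose:
adj(I−A) = Cᵀ =
  [ 0.387750   0.104625   0.037625   0.019625]
  [ 0.190125   0.394500   0.037875   0.042000]
  [ 0.108750   0.120000   0.563125   0.182500]
  [ 0.312750   0.252750   0.418875   0.663375]
det(I−A) = Σ_j (I−A)_1j·C_1j = (1.00)(0.387750) + (-0.25)(0.190125) + (-0.05)(0.108750) + (0.00)(0.312750) = 0.33478125
(I − A)⁻¹ = adj(I−A) / det(I−A) ≈
  [   1.1582     0.3125     0.1124     0.0586]
  [   0.5679     1.1784     0.1131     0.1255]
  [   0.3248     0.3584     1.6821     0.5451]
  [   0.9342     0.7550     1.2512     1.9815]
The output multiplier for sector j is the column-j sum of the Leontief inverse (I − A)⁻¹ = adj(I−A) / det(I−A).
Column 3 of adj(I−A): (0.037625, 0.037875, 0.563125, 0.418875); det(I−A) = 0.33478125.
m_3 = (0.037625 + 0.037875 + 0.563125 + 0.418875) / 0.33478125 = 1.0575 / 0.33478125 ≈ 3.159.

m_3 = 3.159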